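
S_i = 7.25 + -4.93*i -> [7.25, 2.32, -2.61, -7.54, -12.47]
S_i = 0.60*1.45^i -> [0.6, 0.87, 1.26, 1.83, 2.65]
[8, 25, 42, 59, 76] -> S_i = 8 + 17*i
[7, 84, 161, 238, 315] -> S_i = 7 + 77*i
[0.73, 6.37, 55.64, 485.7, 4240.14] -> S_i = 0.73*8.73^i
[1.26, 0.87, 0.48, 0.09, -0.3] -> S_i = 1.26 + -0.39*i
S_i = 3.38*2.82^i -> [3.38, 9.53, 26.88, 75.8, 213.75]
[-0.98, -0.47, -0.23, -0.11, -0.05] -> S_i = -0.98*0.48^i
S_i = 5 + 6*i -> [5, 11, 17, 23, 29]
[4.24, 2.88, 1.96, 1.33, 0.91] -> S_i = 4.24*0.68^i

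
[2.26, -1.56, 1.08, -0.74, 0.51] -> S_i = 2.26*(-0.69)^i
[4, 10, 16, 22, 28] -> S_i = 4 + 6*i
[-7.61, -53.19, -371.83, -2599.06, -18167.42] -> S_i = -7.61*6.99^i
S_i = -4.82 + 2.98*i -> [-4.82, -1.84, 1.14, 4.12, 7.1]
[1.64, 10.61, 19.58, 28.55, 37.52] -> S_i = 1.64 + 8.97*i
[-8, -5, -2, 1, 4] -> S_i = -8 + 3*i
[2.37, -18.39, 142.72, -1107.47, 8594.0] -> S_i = 2.37*(-7.76)^i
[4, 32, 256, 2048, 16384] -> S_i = 4*8^i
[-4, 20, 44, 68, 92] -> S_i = -4 + 24*i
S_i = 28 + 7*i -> [28, 35, 42, 49, 56]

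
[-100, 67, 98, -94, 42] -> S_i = Random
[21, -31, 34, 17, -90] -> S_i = Random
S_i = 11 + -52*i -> [11, -41, -93, -145, -197]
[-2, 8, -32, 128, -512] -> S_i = -2*-4^i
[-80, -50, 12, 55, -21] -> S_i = Random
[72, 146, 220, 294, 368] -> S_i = 72 + 74*i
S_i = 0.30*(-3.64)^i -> [0.3, -1.09, 3.97, -14.47, 52.67]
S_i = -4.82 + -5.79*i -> [-4.82, -10.61, -16.4, -22.19, -27.98]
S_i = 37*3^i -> [37, 111, 333, 999, 2997]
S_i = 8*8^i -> [8, 64, 512, 4096, 32768]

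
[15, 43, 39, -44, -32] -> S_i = Random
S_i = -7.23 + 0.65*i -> [-7.23, -6.58, -5.93, -5.28, -4.63]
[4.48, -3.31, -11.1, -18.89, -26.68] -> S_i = 4.48 + -7.79*i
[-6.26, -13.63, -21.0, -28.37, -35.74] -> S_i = -6.26 + -7.37*i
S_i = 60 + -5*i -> [60, 55, 50, 45, 40]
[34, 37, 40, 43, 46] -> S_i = 34 + 3*i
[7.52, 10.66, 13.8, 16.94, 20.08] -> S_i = 7.52 + 3.14*i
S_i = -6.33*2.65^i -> [-6.33, -16.77, -44.45, -117.8, -312.17]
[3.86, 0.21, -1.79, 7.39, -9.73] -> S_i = Random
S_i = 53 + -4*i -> [53, 49, 45, 41, 37]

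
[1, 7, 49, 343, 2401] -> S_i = 1*7^i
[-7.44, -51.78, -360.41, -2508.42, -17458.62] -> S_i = -7.44*6.96^i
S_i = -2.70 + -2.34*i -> [-2.7, -5.04, -7.38, -9.72, -12.06]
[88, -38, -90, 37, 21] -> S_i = Random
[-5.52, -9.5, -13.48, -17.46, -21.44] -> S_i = -5.52 + -3.98*i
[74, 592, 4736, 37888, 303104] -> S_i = 74*8^i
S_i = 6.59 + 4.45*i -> [6.59, 11.04, 15.49, 19.94, 24.39]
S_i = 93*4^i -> [93, 372, 1488, 5952, 23808]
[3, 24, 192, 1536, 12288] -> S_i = 3*8^i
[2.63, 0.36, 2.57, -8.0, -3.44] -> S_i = Random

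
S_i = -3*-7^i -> [-3, 21, -147, 1029, -7203]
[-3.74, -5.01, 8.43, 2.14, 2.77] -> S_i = Random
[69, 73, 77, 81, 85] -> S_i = 69 + 4*i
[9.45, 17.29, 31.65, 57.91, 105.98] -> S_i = 9.45*1.83^i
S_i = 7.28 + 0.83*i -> [7.28, 8.11, 8.94, 9.77, 10.6]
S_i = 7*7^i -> [7, 49, 343, 2401, 16807]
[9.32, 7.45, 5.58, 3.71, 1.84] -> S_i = 9.32 + -1.87*i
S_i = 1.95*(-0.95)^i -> [1.95, -1.85, 1.76, -1.67, 1.59]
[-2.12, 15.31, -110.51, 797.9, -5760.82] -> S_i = -2.12*(-7.22)^i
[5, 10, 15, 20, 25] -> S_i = 5 + 5*i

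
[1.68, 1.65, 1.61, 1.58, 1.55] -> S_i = 1.68*0.98^i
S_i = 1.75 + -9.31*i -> [1.75, -7.56, -16.87, -26.18, -35.49]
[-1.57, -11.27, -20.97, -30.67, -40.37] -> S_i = -1.57 + -9.70*i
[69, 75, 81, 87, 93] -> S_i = 69 + 6*i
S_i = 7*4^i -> [7, 28, 112, 448, 1792]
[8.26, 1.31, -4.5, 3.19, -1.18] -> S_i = Random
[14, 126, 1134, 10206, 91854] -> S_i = 14*9^i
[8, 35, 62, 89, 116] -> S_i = 8 + 27*i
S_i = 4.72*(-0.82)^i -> [4.72, -3.87, 3.17, -2.6, 2.13]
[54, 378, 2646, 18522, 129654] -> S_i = 54*7^i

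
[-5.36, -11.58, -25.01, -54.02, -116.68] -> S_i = -5.36*2.16^i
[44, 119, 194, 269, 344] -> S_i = 44 + 75*i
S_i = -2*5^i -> [-2, -10, -50, -250, -1250]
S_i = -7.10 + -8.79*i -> [-7.1, -15.89, -24.68, -33.47, -42.26]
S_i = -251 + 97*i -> [-251, -154, -57, 40, 137]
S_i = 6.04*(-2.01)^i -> [6.04, -12.14, 24.4, -49.05, 98.59]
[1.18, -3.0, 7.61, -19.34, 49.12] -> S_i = 1.18*(-2.54)^i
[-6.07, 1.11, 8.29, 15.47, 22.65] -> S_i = -6.07 + 7.18*i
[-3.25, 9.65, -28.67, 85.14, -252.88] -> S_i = -3.25*(-2.97)^i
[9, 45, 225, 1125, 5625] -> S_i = 9*5^i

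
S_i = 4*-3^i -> [4, -12, 36, -108, 324]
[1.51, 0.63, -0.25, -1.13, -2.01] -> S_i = 1.51 + -0.88*i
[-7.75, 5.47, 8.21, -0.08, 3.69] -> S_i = Random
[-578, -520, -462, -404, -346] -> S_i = -578 + 58*i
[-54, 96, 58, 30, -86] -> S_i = Random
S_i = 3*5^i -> [3, 15, 75, 375, 1875]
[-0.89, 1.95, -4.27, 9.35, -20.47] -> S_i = -0.89*(-2.19)^i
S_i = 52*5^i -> [52, 260, 1300, 6500, 32500]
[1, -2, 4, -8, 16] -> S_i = 1*-2^i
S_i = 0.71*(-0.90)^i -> [0.71, -0.64, 0.58, -0.52, 0.47]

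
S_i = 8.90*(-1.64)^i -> [8.9, -14.6, 23.94, -39.26, 64.38]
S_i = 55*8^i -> [55, 440, 3520, 28160, 225280]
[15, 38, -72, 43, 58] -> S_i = Random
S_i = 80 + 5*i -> [80, 85, 90, 95, 100]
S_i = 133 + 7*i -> [133, 140, 147, 154, 161]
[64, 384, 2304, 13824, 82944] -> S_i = 64*6^i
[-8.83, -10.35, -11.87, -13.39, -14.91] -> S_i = -8.83 + -1.52*i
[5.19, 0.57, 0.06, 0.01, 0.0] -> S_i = 5.19*0.11^i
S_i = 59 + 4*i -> [59, 63, 67, 71, 75]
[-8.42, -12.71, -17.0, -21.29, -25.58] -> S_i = -8.42 + -4.29*i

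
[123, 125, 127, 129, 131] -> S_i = 123 + 2*i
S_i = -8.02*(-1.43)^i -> [-8.02, 11.47, -16.4, 23.45, -33.54]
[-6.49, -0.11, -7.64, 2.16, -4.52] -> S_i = Random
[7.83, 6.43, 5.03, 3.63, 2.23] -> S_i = 7.83 + -1.40*i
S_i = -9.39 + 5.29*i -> [-9.39, -4.1, 1.19, 6.48, 11.77]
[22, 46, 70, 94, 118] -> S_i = 22 + 24*i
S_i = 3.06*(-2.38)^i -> [3.06, -7.28, 17.33, -41.25, 98.18]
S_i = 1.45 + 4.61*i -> [1.45, 6.06, 10.67, 15.28, 19.89]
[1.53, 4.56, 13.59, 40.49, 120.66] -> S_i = 1.53*2.98^i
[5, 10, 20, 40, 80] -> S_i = 5*2^i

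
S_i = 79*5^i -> [79, 395, 1975, 9875, 49375]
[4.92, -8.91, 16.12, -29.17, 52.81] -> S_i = 4.92*(-1.81)^i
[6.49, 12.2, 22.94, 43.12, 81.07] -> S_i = 6.49*1.88^i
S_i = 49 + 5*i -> [49, 54, 59, 64, 69]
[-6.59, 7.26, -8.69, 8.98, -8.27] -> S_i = Random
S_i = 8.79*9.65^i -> [8.79, 84.82, 818.55, 7898.98, 76225.12]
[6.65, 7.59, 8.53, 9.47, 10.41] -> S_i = 6.65 + 0.94*i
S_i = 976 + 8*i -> [976, 984, 992, 1000, 1008]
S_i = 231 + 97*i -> [231, 328, 425, 522, 619]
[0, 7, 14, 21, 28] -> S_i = 0 + 7*i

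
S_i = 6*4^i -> [6, 24, 96, 384, 1536]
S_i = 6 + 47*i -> [6, 53, 100, 147, 194]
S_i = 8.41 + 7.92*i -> [8.41, 16.33, 24.25, 32.17, 40.09]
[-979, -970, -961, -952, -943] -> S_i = -979 + 9*i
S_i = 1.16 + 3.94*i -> [1.16, 5.1, 9.04, 12.98, 16.92]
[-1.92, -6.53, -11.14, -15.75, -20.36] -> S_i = -1.92 + -4.61*i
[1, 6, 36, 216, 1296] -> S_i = 1*6^i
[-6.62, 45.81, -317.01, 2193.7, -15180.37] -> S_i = -6.62*(-6.92)^i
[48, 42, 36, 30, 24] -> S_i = 48 + -6*i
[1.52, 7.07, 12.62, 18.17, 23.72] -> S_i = 1.52 + 5.55*i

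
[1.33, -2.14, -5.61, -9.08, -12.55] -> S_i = 1.33 + -3.47*i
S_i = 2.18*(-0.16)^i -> [2.18, -0.35, 0.06, -0.01, 0.0]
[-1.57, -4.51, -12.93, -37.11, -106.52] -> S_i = -1.57*2.87^i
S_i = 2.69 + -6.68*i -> [2.69, -3.99, -10.67, -17.35, -24.03]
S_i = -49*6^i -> [-49, -294, -1764, -10584, -63504]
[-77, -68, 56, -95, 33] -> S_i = Random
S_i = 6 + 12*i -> [6, 18, 30, 42, 54]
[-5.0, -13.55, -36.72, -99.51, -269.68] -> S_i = -5.00*2.71^i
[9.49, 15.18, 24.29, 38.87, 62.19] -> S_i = 9.49*1.60^i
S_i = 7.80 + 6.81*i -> [7.8, 14.61, 21.42, 28.23, 35.04]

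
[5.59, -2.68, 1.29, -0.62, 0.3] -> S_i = 5.59*(-0.48)^i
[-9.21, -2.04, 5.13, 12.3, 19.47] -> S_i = -9.21 + 7.17*i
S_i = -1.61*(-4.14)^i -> [-1.61, 6.67, -27.59, 114.24, -472.96]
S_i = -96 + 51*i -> [-96, -45, 6, 57, 108]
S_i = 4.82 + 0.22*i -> [4.82, 5.04, 5.26, 5.48, 5.7]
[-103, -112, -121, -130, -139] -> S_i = -103 + -9*i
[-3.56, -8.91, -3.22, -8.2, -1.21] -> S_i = Random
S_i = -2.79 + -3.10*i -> [-2.79, -5.89, -8.99, -12.09, -15.19]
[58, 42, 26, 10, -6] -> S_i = 58 + -16*i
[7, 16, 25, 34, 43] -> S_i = 7 + 9*i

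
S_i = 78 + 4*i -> [78, 82, 86, 90, 94]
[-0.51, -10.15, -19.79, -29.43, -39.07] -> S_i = -0.51 + -9.64*i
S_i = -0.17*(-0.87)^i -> [-0.17, 0.15, -0.13, 0.11, -0.1]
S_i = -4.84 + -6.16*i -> [-4.84, -11.0, -17.16, -23.32, -29.48]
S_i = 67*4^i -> [67, 268, 1072, 4288, 17152]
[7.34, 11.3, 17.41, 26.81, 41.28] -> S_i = 7.34*1.54^i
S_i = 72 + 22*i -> [72, 94, 116, 138, 160]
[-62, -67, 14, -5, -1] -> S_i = Random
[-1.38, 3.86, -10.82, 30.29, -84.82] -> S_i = -1.38*(-2.80)^i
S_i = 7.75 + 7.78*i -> [7.75, 15.53, 23.31, 31.09, 38.87]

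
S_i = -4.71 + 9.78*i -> [-4.71, 5.07, 14.85, 24.63, 34.41]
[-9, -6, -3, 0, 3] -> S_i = -9 + 3*i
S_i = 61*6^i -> [61, 366, 2196, 13176, 79056]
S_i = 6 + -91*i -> [6, -85, -176, -267, -358]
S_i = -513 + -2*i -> [-513, -515, -517, -519, -521]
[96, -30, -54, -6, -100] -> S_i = Random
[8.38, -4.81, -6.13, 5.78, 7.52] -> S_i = Random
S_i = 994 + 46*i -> [994, 1040, 1086, 1132, 1178]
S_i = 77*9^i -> [77, 693, 6237, 56133, 505197]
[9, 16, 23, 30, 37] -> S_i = 9 + 7*i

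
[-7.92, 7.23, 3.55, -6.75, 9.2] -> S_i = Random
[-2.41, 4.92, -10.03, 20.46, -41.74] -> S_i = -2.41*(-2.04)^i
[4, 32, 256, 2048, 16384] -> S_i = 4*8^i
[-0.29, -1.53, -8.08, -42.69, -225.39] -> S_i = -0.29*5.28^i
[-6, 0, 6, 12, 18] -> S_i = -6 + 6*i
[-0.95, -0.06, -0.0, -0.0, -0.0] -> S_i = -0.95*0.06^i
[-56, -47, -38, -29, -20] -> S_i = -56 + 9*i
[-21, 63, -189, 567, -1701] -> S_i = -21*-3^i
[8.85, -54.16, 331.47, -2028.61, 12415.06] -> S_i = 8.85*(-6.12)^i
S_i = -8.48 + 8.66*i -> [-8.48, 0.18, 8.84, 17.5, 26.16]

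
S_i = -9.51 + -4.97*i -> [-9.51, -14.48, -19.45, -24.42, -29.39]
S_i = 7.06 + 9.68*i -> [7.06, 16.74, 26.42, 36.1, 45.78]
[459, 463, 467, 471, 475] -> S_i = 459 + 4*i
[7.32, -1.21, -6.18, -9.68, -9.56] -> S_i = Random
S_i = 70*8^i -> [70, 560, 4480, 35840, 286720]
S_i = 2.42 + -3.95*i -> [2.42, -1.53, -5.48, -9.43, -13.38]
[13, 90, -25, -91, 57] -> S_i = Random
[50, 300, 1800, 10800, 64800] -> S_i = 50*6^i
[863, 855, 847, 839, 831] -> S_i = 863 + -8*i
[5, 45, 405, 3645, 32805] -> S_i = 5*9^i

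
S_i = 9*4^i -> [9, 36, 144, 576, 2304]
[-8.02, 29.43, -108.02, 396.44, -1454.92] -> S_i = -8.02*(-3.67)^i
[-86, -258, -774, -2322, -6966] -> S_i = -86*3^i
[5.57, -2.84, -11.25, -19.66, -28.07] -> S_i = 5.57 + -8.41*i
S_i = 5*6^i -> [5, 30, 180, 1080, 6480]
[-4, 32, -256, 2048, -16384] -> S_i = -4*-8^i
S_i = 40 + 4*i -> [40, 44, 48, 52, 56]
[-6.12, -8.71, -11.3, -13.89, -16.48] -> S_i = -6.12 + -2.59*i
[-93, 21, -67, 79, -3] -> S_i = Random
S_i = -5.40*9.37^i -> [-5.4, -50.6, -474.1, -4442.35, -41624.8]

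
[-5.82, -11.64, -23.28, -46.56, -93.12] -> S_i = -5.82*2.00^i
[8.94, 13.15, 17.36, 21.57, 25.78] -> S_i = 8.94 + 4.21*i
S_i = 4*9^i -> [4, 36, 324, 2916, 26244]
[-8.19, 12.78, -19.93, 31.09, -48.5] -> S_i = -8.19*(-1.56)^i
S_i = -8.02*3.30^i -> [-8.02, -26.47, -87.34, -288.21, -951.11]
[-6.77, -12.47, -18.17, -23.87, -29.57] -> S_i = -6.77 + -5.70*i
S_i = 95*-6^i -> [95, -570, 3420, -20520, 123120]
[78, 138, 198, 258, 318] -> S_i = 78 + 60*i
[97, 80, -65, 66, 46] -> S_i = Random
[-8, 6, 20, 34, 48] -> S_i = -8 + 14*i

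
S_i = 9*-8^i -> [9, -72, 576, -4608, 36864]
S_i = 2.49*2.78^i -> [2.49, 6.92, 19.24, 53.5, 148.72]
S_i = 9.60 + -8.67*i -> [9.6, 0.93, -7.74, -16.41, -25.08]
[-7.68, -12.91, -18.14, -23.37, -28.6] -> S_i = -7.68 + -5.23*i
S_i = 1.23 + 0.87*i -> [1.23, 2.1, 2.97, 3.84, 4.71]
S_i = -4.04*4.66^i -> [-4.04, -18.83, -87.73, -408.83, -1905.13]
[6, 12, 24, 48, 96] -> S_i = 6*2^i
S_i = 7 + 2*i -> [7, 9, 11, 13, 15]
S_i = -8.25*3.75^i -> [-8.25, -30.94, -116.02, -435.06, -1631.47]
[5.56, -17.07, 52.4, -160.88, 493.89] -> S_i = 5.56*(-3.07)^i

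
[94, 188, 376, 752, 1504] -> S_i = 94*2^i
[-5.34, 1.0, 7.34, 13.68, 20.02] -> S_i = -5.34 + 6.34*i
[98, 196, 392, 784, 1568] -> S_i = 98*2^i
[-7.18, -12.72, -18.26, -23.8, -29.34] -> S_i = -7.18 + -5.54*i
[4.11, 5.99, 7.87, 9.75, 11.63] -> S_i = 4.11 + 1.88*i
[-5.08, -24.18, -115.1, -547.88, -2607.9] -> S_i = -5.08*4.76^i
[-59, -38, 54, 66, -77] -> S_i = Random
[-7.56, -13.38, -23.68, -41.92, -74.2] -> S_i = -7.56*1.77^i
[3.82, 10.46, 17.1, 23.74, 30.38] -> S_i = 3.82 + 6.64*i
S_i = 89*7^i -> [89, 623, 4361, 30527, 213689]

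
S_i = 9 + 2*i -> [9, 11, 13, 15, 17]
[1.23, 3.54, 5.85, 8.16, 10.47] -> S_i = 1.23 + 2.31*i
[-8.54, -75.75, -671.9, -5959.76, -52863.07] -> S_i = -8.54*8.87^i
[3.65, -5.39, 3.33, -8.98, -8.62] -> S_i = Random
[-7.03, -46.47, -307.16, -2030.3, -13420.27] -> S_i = -7.03*6.61^i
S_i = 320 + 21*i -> [320, 341, 362, 383, 404]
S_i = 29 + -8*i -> [29, 21, 13, 5, -3]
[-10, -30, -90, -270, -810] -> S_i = -10*3^i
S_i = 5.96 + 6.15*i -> [5.96, 12.11, 18.26, 24.41, 30.56]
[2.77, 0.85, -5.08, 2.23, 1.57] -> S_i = Random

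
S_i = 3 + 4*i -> [3, 7, 11, 15, 19]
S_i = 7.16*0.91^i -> [7.16, 6.52, 5.93, 5.4, 4.91]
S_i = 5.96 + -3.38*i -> [5.96, 2.58, -0.8, -4.18, -7.56]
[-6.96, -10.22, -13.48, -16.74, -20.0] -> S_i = -6.96 + -3.26*i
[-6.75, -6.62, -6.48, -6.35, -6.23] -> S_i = -6.75*0.98^i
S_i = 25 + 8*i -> [25, 33, 41, 49, 57]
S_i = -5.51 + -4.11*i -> [-5.51, -9.62, -13.73, -17.84, -21.95]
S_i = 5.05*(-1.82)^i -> [5.05, -9.19, 16.73, -30.44, 55.41]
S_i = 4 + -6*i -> [4, -2, -8, -14, -20]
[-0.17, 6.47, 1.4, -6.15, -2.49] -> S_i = Random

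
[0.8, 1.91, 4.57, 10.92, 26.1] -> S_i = 0.80*2.39^i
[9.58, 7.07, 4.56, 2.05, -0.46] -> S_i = 9.58 + -2.51*i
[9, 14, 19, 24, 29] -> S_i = 9 + 5*i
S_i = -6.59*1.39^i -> [-6.59, -9.16, -12.73, -17.7, -24.6]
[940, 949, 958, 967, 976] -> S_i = 940 + 9*i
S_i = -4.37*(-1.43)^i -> [-4.37, 6.25, -8.94, 12.78, -18.27]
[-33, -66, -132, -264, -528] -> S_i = -33*2^i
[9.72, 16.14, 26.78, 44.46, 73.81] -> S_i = 9.72*1.66^i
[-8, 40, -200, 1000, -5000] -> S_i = -8*-5^i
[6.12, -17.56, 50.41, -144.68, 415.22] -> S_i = 6.12*(-2.87)^i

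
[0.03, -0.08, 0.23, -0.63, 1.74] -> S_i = 0.03*(-2.76)^i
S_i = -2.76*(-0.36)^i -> [-2.76, 0.99, -0.36, 0.13, -0.05]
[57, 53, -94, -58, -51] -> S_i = Random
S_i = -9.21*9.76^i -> [-9.21, -89.89, -877.32, -8562.67, -83571.64]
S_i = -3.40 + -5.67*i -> [-3.4, -9.07, -14.74, -20.41, -26.08]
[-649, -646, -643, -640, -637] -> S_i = -649 + 3*i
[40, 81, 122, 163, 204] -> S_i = 40 + 41*i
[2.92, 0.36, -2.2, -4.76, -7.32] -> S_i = 2.92 + -2.56*i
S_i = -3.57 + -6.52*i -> [-3.57, -10.09, -16.61, -23.13, -29.65]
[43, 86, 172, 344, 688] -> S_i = 43*2^i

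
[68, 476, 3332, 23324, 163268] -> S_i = 68*7^i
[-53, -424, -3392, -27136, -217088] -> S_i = -53*8^i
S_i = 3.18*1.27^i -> [3.18, 4.04, 5.13, 6.51, 8.27]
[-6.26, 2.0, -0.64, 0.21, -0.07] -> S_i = -6.26*(-0.32)^i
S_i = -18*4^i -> [-18, -72, -288, -1152, -4608]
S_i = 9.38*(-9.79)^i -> [9.38, -91.83, 899.02, -8801.38, 86165.54]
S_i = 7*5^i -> [7, 35, 175, 875, 4375]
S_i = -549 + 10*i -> [-549, -539, -529, -519, -509]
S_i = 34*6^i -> [34, 204, 1224, 7344, 44064]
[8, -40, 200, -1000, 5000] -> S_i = 8*-5^i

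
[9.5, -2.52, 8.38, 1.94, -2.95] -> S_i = Random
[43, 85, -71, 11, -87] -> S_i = Random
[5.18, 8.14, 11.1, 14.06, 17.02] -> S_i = 5.18 + 2.96*i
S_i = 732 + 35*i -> [732, 767, 802, 837, 872]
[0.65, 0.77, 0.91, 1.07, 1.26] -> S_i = 0.65*1.18^i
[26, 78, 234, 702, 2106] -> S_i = 26*3^i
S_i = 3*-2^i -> [3, -6, 12, -24, 48]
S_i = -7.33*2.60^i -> [-7.33, -19.06, -49.55, -128.83, -334.96]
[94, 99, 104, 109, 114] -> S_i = 94 + 5*i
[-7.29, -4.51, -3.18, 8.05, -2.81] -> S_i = Random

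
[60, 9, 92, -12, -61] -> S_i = Random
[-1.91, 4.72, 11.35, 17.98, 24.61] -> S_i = -1.91 + 6.63*i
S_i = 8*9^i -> [8, 72, 648, 5832, 52488]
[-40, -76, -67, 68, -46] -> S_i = Random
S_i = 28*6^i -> [28, 168, 1008, 6048, 36288]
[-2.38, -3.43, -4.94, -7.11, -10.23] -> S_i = -2.38*1.44^i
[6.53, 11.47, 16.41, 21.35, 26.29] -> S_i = 6.53 + 4.94*i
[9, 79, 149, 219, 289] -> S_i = 9 + 70*i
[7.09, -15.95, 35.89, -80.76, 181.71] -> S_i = 7.09*(-2.25)^i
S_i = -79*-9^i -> [-79, 711, -6399, 57591, -518319]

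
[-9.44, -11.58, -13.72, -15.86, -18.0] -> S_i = -9.44 + -2.14*i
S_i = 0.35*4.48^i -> [0.35, 1.57, 7.02, 31.47, 140.99]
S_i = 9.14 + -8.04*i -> [9.14, 1.1, -6.94, -14.98, -23.02]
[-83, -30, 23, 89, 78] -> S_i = Random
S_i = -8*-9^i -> [-8, 72, -648, 5832, -52488]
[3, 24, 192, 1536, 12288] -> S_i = 3*8^i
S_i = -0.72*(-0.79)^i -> [-0.72, 0.57, -0.45, 0.35, -0.28]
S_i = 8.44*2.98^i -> [8.44, 25.15, 74.95, 223.35, 665.59]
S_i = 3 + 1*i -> [3, 4, 5, 6, 7]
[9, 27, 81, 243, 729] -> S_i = 9*3^i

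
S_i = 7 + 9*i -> [7, 16, 25, 34, 43]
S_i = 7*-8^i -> [7, -56, 448, -3584, 28672]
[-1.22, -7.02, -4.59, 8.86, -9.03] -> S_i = Random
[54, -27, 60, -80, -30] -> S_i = Random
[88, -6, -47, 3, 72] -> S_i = Random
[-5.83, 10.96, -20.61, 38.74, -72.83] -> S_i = -5.83*(-1.88)^i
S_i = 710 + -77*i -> [710, 633, 556, 479, 402]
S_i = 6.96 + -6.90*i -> [6.96, 0.06, -6.84, -13.74, -20.64]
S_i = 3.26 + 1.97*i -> [3.26, 5.23, 7.2, 9.17, 11.14]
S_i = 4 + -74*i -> [4, -70, -144, -218, -292]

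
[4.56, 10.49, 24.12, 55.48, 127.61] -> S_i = 4.56*2.30^i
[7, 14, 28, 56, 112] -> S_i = 7*2^i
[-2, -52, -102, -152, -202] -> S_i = -2 + -50*i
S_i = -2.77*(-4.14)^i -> [-2.77, 11.47, -47.48, 196.55, -813.73]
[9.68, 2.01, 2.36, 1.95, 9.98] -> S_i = Random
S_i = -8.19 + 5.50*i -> [-8.19, -2.69, 2.81, 8.31, 13.81]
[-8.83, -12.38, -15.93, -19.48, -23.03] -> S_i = -8.83 + -3.55*i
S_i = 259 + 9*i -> [259, 268, 277, 286, 295]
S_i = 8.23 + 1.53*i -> [8.23, 9.76, 11.29, 12.82, 14.35]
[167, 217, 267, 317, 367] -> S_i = 167 + 50*i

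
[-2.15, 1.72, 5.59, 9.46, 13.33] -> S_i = -2.15 + 3.87*i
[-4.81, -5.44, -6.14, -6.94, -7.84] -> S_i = -4.81*1.13^i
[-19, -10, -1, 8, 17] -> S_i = -19 + 9*i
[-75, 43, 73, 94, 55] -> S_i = Random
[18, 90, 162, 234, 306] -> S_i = 18 + 72*i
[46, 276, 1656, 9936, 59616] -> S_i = 46*6^i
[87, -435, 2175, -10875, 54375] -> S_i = 87*-5^i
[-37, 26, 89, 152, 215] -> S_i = -37 + 63*i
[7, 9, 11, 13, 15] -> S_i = 7 + 2*i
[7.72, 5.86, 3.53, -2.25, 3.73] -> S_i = Random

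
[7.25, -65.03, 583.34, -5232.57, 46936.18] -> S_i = 7.25*(-8.97)^i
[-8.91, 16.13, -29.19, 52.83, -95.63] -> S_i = -8.91*(-1.81)^i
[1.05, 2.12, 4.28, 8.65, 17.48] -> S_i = 1.05*2.02^i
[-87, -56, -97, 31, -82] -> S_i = Random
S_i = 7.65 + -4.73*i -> [7.65, 2.92, -1.81, -6.54, -11.27]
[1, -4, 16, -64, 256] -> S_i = 1*-4^i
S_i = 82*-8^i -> [82, -656, 5248, -41984, 335872]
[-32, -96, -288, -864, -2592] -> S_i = -32*3^i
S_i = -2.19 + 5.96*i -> [-2.19, 3.77, 9.73, 15.69, 21.65]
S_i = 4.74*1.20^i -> [4.74, 5.69, 6.83, 8.19, 9.83]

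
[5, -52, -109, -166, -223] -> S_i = 5 + -57*i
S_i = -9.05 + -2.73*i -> [-9.05, -11.78, -14.51, -17.24, -19.97]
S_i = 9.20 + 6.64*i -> [9.2, 15.84, 22.48, 29.12, 35.76]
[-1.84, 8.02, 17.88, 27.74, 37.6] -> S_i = -1.84 + 9.86*i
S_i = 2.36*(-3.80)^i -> [2.36, -8.97, 34.08, -129.5, 492.09]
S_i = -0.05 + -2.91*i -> [-0.05, -2.96, -5.87, -8.78, -11.69]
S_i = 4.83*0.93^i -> [4.83, 4.49, 4.18, 3.89, 3.61]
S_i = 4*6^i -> [4, 24, 144, 864, 5184]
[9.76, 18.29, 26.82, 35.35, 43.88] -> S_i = 9.76 + 8.53*i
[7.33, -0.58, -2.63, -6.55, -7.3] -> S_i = Random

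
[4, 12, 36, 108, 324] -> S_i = 4*3^i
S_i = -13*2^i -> [-13, -26, -52, -104, -208]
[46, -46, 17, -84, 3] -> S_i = Random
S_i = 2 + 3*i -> [2, 5, 8, 11, 14]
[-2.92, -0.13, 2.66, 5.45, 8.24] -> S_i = -2.92 + 2.79*i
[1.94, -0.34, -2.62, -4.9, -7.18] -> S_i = 1.94 + -2.28*i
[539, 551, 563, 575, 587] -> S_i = 539 + 12*i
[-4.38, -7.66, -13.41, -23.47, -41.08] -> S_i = -4.38*1.75^i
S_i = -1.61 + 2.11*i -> [-1.61, 0.5, 2.61, 4.72, 6.83]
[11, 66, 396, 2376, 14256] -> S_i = 11*6^i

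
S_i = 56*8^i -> [56, 448, 3584, 28672, 229376]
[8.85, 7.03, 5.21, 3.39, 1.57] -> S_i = 8.85 + -1.82*i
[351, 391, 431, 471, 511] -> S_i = 351 + 40*i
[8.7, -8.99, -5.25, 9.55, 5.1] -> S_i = Random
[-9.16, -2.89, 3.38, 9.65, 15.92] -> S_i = -9.16 + 6.27*i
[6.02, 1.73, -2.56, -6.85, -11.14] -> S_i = 6.02 + -4.29*i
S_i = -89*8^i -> [-89, -712, -5696, -45568, -364544]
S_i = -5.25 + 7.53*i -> [-5.25, 2.28, 9.81, 17.34, 24.87]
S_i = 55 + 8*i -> [55, 63, 71, 79, 87]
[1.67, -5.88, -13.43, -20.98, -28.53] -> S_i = 1.67 + -7.55*i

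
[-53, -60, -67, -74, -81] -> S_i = -53 + -7*i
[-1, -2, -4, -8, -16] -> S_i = -1*2^i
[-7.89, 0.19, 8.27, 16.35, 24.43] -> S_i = -7.89 + 8.08*i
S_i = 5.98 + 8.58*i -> [5.98, 14.56, 23.14, 31.72, 40.3]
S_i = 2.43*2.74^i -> [2.43, 6.66, 18.24, 49.99, 136.96]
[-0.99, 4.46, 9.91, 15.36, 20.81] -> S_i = -0.99 + 5.45*i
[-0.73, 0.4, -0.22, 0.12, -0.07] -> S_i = -0.73*(-0.55)^i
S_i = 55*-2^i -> [55, -110, 220, -440, 880]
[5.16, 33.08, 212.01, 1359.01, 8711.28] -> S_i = 5.16*6.41^i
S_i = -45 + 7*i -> [-45, -38, -31, -24, -17]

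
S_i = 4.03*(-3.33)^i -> [4.03, -13.42, 44.69, -148.81, 495.54]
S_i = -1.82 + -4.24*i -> [-1.82, -6.06, -10.3, -14.54, -18.78]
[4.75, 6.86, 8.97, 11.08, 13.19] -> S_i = 4.75 + 2.11*i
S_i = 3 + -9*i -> [3, -6, -15, -24, -33]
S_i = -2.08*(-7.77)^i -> [-2.08, 16.16, -125.58, 975.72, -7581.37]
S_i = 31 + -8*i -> [31, 23, 15, 7, -1]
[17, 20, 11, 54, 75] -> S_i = Random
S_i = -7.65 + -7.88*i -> [-7.65, -15.53, -23.41, -31.29, -39.17]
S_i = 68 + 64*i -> [68, 132, 196, 260, 324]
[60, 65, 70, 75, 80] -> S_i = 60 + 5*i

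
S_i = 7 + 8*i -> [7, 15, 23, 31, 39]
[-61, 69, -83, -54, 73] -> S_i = Random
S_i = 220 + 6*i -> [220, 226, 232, 238, 244]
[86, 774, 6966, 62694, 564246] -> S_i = 86*9^i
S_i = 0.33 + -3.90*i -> [0.33, -3.57, -7.47, -11.37, -15.27]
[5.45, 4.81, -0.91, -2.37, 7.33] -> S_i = Random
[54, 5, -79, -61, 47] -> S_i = Random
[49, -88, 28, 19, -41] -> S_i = Random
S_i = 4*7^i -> [4, 28, 196, 1372, 9604]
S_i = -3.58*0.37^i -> [-3.58, -1.32, -0.49, -0.18, -0.07]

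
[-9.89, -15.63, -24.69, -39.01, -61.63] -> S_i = -9.89*1.58^i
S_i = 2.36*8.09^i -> [2.36, 19.09, 154.46, 1249.56, 10108.95]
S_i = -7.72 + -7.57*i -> [-7.72, -15.29, -22.86, -30.43, -38.0]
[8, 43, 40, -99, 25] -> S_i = Random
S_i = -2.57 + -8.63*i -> [-2.57, -11.2, -19.83, -28.46, -37.09]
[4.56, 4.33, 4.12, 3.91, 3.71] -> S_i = 4.56*0.95^i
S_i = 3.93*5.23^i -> [3.93, 20.55, 107.5, 562.21, 2940.35]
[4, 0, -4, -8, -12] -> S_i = 4 + -4*i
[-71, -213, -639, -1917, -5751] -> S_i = -71*3^i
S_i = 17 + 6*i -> [17, 23, 29, 35, 41]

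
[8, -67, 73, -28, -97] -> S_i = Random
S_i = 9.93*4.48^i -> [9.93, 44.49, 199.3, 892.86, 4000.01]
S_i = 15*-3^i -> [15, -45, 135, -405, 1215]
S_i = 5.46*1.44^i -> [5.46, 7.86, 11.32, 16.3, 23.48]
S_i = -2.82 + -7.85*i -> [-2.82, -10.67, -18.52, -26.37, -34.22]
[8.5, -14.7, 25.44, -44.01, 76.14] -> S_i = 8.50*(-1.73)^i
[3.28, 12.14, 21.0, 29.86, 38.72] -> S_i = 3.28 + 8.86*i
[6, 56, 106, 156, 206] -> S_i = 6 + 50*i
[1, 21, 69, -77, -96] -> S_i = Random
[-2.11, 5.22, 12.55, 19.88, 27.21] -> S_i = -2.11 + 7.33*i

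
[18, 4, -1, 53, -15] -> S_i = Random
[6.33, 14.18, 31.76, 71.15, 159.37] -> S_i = 6.33*2.24^i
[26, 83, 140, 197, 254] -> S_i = 26 + 57*i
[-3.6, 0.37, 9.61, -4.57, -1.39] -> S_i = Random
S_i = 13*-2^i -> [13, -26, 52, -104, 208]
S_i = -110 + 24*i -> [-110, -86, -62, -38, -14]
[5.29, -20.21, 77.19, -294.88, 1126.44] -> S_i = 5.29*(-3.82)^i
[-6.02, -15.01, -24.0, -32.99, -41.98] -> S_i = -6.02 + -8.99*i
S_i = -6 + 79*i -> [-6, 73, 152, 231, 310]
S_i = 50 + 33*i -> [50, 83, 116, 149, 182]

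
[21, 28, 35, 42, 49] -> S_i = 21 + 7*i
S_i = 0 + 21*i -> [0, 21, 42, 63, 84]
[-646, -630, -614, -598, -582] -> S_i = -646 + 16*i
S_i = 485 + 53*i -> [485, 538, 591, 644, 697]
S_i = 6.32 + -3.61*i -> [6.32, 2.71, -0.9, -4.51, -8.12]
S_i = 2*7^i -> [2, 14, 98, 686, 4802]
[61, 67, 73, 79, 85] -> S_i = 61 + 6*i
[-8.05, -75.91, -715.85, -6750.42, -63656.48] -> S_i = -8.05*9.43^i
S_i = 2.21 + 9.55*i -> [2.21, 11.76, 21.31, 30.86, 40.41]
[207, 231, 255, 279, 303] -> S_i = 207 + 24*i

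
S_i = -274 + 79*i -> [-274, -195, -116, -37, 42]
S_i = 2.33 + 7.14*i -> [2.33, 9.47, 16.61, 23.75, 30.89]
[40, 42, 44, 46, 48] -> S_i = 40 + 2*i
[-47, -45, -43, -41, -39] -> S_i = -47 + 2*i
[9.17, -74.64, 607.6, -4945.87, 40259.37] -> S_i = 9.17*(-8.14)^i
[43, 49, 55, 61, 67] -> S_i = 43 + 6*i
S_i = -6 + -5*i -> [-6, -11, -16, -21, -26]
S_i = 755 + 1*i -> [755, 756, 757, 758, 759]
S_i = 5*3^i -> [5, 15, 45, 135, 405]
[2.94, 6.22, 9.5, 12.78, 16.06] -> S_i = 2.94 + 3.28*i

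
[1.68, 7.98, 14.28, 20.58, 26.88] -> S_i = 1.68 + 6.30*i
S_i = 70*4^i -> [70, 280, 1120, 4480, 17920]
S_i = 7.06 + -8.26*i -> [7.06, -1.2, -9.46, -17.72, -25.98]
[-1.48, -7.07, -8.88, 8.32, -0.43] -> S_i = Random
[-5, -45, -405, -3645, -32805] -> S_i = -5*9^i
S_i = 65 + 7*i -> [65, 72, 79, 86, 93]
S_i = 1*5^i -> [1, 5, 25, 125, 625]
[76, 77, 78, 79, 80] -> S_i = 76 + 1*i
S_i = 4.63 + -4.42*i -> [4.63, 0.21, -4.21, -8.63, -13.05]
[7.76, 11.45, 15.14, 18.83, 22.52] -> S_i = 7.76 + 3.69*i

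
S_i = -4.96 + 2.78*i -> [-4.96, -2.18, 0.6, 3.38, 6.16]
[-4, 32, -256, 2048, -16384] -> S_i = -4*-8^i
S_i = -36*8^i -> [-36, -288, -2304, -18432, -147456]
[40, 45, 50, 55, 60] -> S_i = 40 + 5*i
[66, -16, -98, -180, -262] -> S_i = 66 + -82*i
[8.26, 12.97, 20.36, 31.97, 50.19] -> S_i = 8.26*1.57^i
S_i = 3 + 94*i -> [3, 97, 191, 285, 379]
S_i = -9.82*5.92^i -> [-9.82, -58.13, -344.16, -2037.4, -12061.42]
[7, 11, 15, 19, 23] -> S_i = 7 + 4*i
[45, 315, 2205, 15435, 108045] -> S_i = 45*7^i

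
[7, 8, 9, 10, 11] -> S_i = 7 + 1*i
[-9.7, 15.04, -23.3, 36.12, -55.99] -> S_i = -9.70*(-1.55)^i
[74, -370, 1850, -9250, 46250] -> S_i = 74*-5^i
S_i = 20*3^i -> [20, 60, 180, 540, 1620]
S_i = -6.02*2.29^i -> [-6.02, -13.79, -31.57, -72.29, -165.55]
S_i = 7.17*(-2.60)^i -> [7.17, -18.64, 48.47, -126.02, 327.65]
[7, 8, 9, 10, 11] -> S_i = 7 + 1*i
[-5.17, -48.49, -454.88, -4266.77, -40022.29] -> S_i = -5.17*9.38^i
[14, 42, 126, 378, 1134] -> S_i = 14*3^i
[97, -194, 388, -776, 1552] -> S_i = 97*-2^i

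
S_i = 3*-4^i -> [3, -12, 48, -192, 768]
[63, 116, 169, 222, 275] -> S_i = 63 + 53*i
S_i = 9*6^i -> [9, 54, 324, 1944, 11664]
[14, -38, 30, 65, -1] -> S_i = Random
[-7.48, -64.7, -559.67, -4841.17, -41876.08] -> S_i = -7.48*8.65^i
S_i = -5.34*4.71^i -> [-5.34, -25.15, -118.46, -557.96, -2628.0]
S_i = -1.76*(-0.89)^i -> [-1.76, 1.57, -1.39, 1.24, -1.1]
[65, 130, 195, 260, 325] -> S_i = 65 + 65*i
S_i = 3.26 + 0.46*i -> [3.26, 3.72, 4.18, 4.64, 5.1]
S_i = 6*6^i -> [6, 36, 216, 1296, 7776]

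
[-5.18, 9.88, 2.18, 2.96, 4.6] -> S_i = Random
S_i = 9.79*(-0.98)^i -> [9.79, -9.59, 9.4, -9.21, 9.03]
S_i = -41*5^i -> [-41, -205, -1025, -5125, -25625]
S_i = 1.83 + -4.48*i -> [1.83, -2.65, -7.13, -11.61, -16.09]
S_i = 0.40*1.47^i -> [0.4, 0.59, 0.86, 1.27, 1.87]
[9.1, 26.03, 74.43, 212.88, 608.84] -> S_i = 9.10*2.86^i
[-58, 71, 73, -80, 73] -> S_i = Random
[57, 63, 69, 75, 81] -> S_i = 57 + 6*i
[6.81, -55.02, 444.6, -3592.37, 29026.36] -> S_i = 6.81*(-8.08)^i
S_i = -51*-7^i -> [-51, 357, -2499, 17493, -122451]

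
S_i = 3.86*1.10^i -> [3.86, 4.25, 4.67, 5.14, 5.65]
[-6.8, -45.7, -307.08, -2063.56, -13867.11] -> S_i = -6.80*6.72^i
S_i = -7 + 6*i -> [-7, -1, 5, 11, 17]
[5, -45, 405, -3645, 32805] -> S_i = 5*-9^i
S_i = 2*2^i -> [2, 4, 8, 16, 32]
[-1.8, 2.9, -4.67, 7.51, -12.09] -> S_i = -1.80*(-1.61)^i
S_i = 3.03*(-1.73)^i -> [3.03, -5.24, 9.07, -15.69, 27.14]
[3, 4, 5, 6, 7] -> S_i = 3 + 1*i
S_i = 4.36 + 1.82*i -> [4.36, 6.18, 8.0, 9.82, 11.64]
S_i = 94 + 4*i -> [94, 98, 102, 106, 110]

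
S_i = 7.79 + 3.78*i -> [7.79, 11.57, 15.35, 19.13, 22.91]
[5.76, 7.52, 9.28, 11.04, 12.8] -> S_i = 5.76 + 1.76*i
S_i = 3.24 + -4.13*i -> [3.24, -0.89, -5.02, -9.15, -13.28]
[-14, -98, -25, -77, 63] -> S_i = Random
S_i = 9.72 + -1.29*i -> [9.72, 8.43, 7.14, 5.85, 4.56]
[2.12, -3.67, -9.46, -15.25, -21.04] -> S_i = 2.12 + -5.79*i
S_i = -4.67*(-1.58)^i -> [-4.67, 7.38, -11.66, 18.42, -29.1]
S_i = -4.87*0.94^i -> [-4.87, -4.58, -4.3, -4.04, -3.8]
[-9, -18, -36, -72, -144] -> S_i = -9*2^i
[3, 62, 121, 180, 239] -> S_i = 3 + 59*i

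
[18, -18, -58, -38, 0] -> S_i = Random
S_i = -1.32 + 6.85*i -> [-1.32, 5.53, 12.38, 19.23, 26.08]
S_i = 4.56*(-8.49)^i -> [4.56, -38.71, 328.69, -2790.54, 23691.67]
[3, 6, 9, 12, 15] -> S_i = 3 + 3*i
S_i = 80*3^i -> [80, 240, 720, 2160, 6480]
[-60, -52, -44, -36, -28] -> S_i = -60 + 8*i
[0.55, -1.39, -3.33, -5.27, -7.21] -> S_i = 0.55 + -1.94*i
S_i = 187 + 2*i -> [187, 189, 191, 193, 195]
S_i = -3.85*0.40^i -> [-3.85, -1.54, -0.62, -0.25, -0.1]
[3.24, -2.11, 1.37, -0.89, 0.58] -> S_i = 3.24*(-0.65)^i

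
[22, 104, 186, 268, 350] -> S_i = 22 + 82*i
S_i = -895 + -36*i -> [-895, -931, -967, -1003, -1039]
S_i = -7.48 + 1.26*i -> [-7.48, -6.22, -4.96, -3.7, -2.44]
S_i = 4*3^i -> [4, 12, 36, 108, 324]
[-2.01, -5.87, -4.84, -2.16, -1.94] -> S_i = Random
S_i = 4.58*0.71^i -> [4.58, 3.25, 2.31, 1.64, 1.16]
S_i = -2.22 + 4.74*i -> [-2.22, 2.52, 7.26, 12.0, 16.74]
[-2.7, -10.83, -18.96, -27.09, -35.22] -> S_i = -2.70 + -8.13*i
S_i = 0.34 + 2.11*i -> [0.34, 2.45, 4.56, 6.67, 8.78]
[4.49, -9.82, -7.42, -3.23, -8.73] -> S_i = Random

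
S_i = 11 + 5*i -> [11, 16, 21, 26, 31]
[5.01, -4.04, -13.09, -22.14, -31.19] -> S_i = 5.01 + -9.05*i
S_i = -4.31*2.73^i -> [-4.31, -11.77, -32.12, -87.69, -239.4]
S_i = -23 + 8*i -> [-23, -15, -7, 1, 9]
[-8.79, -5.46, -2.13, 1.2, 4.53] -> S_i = -8.79 + 3.33*i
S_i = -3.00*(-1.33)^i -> [-3.0, 3.99, -5.31, 7.06, -9.39]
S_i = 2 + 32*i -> [2, 34, 66, 98, 130]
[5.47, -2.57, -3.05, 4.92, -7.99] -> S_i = Random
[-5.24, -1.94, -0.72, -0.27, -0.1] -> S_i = -5.24*0.37^i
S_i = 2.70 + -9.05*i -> [2.7, -6.35, -15.4, -24.45, -33.5]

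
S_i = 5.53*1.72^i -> [5.53, 9.51, 16.36, 28.14, 48.4]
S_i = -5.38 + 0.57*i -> [-5.38, -4.81, -4.24, -3.67, -3.1]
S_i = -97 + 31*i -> [-97, -66, -35, -4, 27]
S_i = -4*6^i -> [-4, -24, -144, -864, -5184]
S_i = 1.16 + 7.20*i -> [1.16, 8.36, 15.56, 22.76, 29.96]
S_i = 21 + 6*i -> [21, 27, 33, 39, 45]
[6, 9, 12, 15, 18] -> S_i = 6 + 3*i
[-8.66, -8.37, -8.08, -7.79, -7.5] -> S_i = -8.66 + 0.29*i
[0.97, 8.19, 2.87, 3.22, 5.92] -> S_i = Random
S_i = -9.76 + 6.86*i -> [-9.76, -2.9, 3.96, 10.82, 17.68]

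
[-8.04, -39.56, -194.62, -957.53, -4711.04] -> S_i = -8.04*4.92^i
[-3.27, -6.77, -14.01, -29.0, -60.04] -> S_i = -3.27*2.07^i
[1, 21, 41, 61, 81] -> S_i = 1 + 20*i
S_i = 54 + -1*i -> [54, 53, 52, 51, 50]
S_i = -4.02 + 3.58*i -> [-4.02, -0.44, 3.14, 6.72, 10.3]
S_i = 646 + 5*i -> [646, 651, 656, 661, 666]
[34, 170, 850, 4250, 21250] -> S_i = 34*5^i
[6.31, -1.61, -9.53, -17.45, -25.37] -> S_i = 6.31 + -7.92*i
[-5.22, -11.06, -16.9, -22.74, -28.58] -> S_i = -5.22 + -5.84*i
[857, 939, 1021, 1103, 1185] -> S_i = 857 + 82*i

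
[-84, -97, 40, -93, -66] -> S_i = Random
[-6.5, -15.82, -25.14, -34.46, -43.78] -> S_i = -6.50 + -9.32*i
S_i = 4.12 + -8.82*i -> [4.12, -4.7, -13.52, -22.34, -31.16]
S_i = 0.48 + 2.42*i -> [0.48, 2.9, 5.32, 7.74, 10.16]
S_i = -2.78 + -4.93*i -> [-2.78, -7.71, -12.64, -17.57, -22.5]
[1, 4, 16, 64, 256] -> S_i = 1*4^i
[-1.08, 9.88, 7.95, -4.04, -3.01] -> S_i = Random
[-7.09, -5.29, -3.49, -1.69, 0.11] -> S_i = -7.09 + 1.80*i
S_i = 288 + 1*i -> [288, 289, 290, 291, 292]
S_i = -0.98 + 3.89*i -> [-0.98, 2.91, 6.8, 10.69, 14.58]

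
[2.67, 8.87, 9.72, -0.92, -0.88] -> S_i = Random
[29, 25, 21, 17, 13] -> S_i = 29 + -4*i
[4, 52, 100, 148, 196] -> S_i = 4 + 48*i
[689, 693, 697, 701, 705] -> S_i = 689 + 4*i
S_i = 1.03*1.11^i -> [1.03, 1.14, 1.27, 1.41, 1.56]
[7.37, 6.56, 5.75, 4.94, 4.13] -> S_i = 7.37 + -0.81*i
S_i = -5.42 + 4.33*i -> [-5.42, -1.09, 3.24, 7.57, 11.9]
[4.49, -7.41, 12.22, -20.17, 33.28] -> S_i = 4.49*(-1.65)^i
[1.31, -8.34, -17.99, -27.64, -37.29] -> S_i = 1.31 + -9.65*i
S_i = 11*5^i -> [11, 55, 275, 1375, 6875]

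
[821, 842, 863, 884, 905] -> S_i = 821 + 21*i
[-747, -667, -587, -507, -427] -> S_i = -747 + 80*i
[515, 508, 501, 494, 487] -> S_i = 515 + -7*i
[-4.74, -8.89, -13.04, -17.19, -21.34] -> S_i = -4.74 + -4.15*i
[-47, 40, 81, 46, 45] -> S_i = Random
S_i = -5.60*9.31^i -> [-5.6, -52.14, -485.39, -4518.95, -42071.38]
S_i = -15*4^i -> [-15, -60, -240, -960, -3840]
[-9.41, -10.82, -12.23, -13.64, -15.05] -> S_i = -9.41 + -1.41*i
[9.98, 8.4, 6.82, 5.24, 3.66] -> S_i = 9.98 + -1.58*i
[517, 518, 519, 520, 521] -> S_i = 517 + 1*i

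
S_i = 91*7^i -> [91, 637, 4459, 31213, 218491]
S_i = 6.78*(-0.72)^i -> [6.78, -4.88, 3.51, -2.53, 1.82]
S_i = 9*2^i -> [9, 18, 36, 72, 144]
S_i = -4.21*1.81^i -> [-4.21, -7.62, -13.79, -24.96, -45.19]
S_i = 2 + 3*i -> [2, 5, 8, 11, 14]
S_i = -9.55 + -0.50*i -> [-9.55, -10.05, -10.55, -11.05, -11.55]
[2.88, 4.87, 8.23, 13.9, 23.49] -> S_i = 2.88*1.69^i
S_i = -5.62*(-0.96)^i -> [-5.62, 5.4, -5.18, 4.97, -4.77]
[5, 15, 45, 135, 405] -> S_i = 5*3^i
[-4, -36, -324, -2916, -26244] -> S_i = -4*9^i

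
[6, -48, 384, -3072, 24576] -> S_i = 6*-8^i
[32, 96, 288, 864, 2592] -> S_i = 32*3^i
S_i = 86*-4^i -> [86, -344, 1376, -5504, 22016]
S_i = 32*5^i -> [32, 160, 800, 4000, 20000]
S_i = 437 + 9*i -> [437, 446, 455, 464, 473]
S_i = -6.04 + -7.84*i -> [-6.04, -13.88, -21.72, -29.56, -37.4]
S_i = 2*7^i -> [2, 14, 98, 686, 4802]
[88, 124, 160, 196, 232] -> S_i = 88 + 36*i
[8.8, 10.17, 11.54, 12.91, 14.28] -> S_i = 8.80 + 1.37*i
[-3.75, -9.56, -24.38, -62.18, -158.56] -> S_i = -3.75*2.55^i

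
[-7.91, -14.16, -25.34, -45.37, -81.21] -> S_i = -7.91*1.79^i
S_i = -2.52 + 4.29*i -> [-2.52, 1.77, 6.06, 10.35, 14.64]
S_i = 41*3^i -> [41, 123, 369, 1107, 3321]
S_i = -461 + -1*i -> [-461, -462, -463, -464, -465]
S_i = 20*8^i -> [20, 160, 1280, 10240, 81920]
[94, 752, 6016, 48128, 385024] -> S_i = 94*8^i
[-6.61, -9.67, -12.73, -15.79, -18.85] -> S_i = -6.61 + -3.06*i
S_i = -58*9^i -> [-58, -522, -4698, -42282, -380538]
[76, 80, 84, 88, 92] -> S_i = 76 + 4*i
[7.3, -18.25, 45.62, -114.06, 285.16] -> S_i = 7.30*(-2.50)^i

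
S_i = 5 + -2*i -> [5, 3, 1, -1, -3]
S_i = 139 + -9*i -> [139, 130, 121, 112, 103]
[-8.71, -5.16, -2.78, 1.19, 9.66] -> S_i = Random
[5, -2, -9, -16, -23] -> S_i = 5 + -7*i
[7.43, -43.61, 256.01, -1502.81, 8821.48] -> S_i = 7.43*(-5.87)^i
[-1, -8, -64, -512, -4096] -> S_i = -1*8^i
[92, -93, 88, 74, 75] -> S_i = Random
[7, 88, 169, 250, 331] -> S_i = 7 + 81*i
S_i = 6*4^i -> [6, 24, 96, 384, 1536]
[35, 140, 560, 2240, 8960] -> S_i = 35*4^i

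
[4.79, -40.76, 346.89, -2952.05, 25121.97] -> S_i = 4.79*(-8.51)^i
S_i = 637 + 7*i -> [637, 644, 651, 658, 665]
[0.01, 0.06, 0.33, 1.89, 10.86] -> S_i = 0.01*5.74^i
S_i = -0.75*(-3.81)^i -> [-0.75, 2.86, -10.89, 41.48, -158.04]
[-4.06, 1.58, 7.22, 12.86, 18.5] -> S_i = -4.06 + 5.64*i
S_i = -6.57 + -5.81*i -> [-6.57, -12.38, -18.19, -24.0, -29.81]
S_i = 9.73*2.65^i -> [9.73, 25.78, 68.33, 181.07, 479.84]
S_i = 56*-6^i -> [56, -336, 2016, -12096, 72576]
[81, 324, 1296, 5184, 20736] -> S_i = 81*4^i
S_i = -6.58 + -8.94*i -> [-6.58, -15.52, -24.46, -33.4, -42.34]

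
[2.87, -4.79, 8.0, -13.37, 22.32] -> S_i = 2.87*(-1.67)^i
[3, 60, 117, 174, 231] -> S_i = 3 + 57*i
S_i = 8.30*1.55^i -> [8.3, 12.87, 19.94, 30.91, 47.91]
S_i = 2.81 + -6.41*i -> [2.81, -3.6, -10.01, -16.42, -22.83]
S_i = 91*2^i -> [91, 182, 364, 728, 1456]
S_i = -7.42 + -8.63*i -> [-7.42, -16.05, -24.68, -33.31, -41.94]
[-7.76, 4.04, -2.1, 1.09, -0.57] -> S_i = -7.76*(-0.52)^i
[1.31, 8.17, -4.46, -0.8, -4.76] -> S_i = Random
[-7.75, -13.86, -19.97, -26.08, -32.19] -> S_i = -7.75 + -6.11*i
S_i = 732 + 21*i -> [732, 753, 774, 795, 816]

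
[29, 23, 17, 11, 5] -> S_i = 29 + -6*i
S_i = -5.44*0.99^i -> [-5.44, -5.39, -5.33, -5.28, -5.23]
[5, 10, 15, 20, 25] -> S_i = 5 + 5*i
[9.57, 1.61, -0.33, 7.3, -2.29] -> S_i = Random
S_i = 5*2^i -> [5, 10, 20, 40, 80]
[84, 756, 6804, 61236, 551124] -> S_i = 84*9^i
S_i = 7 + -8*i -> [7, -1, -9, -17, -25]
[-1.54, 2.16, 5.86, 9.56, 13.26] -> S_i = -1.54 + 3.70*i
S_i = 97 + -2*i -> [97, 95, 93, 91, 89]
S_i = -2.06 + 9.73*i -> [-2.06, 7.67, 17.4, 27.13, 36.86]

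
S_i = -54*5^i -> [-54, -270, -1350, -6750, -33750]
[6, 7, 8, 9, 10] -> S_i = 6 + 1*i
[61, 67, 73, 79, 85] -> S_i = 61 + 6*i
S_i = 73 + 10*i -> [73, 83, 93, 103, 113]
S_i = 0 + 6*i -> [0, 6, 12, 18, 24]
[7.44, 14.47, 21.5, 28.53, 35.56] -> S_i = 7.44 + 7.03*i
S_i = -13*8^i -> [-13, -104, -832, -6656, -53248]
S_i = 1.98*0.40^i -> [1.98, 0.79, 0.32, 0.13, 0.05]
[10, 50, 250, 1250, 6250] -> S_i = 10*5^i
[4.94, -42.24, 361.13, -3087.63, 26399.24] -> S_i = 4.94*(-8.55)^i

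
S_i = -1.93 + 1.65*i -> [-1.93, -0.28, 1.37, 3.02, 4.67]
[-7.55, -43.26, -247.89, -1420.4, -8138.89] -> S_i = -7.55*5.73^i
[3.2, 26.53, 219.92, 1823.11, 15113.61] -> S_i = 3.20*8.29^i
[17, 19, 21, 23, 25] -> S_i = 17 + 2*i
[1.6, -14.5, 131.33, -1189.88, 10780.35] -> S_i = 1.60*(-9.06)^i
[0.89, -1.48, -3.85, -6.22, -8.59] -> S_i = 0.89 + -2.37*i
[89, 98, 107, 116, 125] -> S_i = 89 + 9*i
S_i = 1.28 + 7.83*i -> [1.28, 9.11, 16.94, 24.77, 32.6]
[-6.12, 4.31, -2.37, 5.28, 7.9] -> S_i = Random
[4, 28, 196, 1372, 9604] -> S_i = 4*7^i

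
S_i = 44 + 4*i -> [44, 48, 52, 56, 60]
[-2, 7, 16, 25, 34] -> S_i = -2 + 9*i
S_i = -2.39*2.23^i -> [-2.39, -5.33, -11.89, -26.5, -59.1]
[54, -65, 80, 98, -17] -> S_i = Random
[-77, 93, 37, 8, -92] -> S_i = Random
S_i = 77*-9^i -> [77, -693, 6237, -56133, 505197]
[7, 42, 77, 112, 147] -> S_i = 7 + 35*i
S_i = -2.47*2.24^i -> [-2.47, -5.53, -12.39, -27.76, -62.19]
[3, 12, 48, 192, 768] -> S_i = 3*4^i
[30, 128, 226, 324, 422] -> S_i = 30 + 98*i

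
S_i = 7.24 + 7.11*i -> [7.24, 14.35, 21.46, 28.57, 35.68]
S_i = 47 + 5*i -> [47, 52, 57, 62, 67]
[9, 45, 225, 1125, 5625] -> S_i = 9*5^i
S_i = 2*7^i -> [2, 14, 98, 686, 4802]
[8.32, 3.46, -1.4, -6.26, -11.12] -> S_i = 8.32 + -4.86*i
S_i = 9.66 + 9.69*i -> [9.66, 19.35, 29.04, 38.73, 48.42]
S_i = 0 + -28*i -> [0, -28, -56, -84, -112]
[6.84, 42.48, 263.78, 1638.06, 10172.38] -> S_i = 6.84*6.21^i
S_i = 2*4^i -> [2, 8, 32, 128, 512]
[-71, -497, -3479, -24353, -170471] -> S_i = -71*7^i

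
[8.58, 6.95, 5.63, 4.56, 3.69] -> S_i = 8.58*0.81^i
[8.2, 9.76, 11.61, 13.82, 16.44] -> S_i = 8.20*1.19^i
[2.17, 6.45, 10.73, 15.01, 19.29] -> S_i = 2.17 + 4.28*i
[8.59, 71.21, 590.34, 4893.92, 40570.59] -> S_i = 8.59*8.29^i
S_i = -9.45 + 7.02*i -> [-9.45, -2.43, 4.59, 11.61, 18.63]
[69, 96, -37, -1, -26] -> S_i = Random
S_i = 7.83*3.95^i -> [7.83, 30.93, 122.17, 482.56, 1906.12]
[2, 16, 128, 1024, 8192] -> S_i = 2*8^i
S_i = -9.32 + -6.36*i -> [-9.32, -15.68, -22.04, -28.4, -34.76]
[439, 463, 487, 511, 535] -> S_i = 439 + 24*i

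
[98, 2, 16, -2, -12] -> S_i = Random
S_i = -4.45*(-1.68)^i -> [-4.45, 7.48, -12.56, 21.1, -35.45]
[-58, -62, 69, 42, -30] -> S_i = Random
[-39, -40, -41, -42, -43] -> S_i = -39 + -1*i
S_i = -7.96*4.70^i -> [-7.96, -37.41, -175.84, -826.43, -3884.23]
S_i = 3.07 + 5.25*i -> [3.07, 8.32, 13.57, 18.82, 24.07]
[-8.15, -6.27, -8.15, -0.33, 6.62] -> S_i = Random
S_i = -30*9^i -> [-30, -270, -2430, -21870, -196830]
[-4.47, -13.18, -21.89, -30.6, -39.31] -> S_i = -4.47 + -8.71*i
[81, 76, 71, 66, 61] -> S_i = 81 + -5*i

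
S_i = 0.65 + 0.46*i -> [0.65, 1.11, 1.57, 2.03, 2.49]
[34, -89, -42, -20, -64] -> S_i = Random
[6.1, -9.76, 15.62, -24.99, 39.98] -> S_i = 6.10*(-1.60)^i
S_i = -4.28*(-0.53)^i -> [-4.28, 2.27, -1.2, 0.64, -0.34]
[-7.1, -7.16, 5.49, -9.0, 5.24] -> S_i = Random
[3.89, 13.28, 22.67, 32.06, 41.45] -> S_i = 3.89 + 9.39*i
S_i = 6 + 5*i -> [6, 11, 16, 21, 26]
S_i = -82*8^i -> [-82, -656, -5248, -41984, -335872]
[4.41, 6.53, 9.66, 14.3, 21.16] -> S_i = 4.41*1.48^i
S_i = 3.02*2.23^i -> [3.02, 6.73, 15.02, 33.49, 74.68]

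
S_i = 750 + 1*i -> [750, 751, 752, 753, 754]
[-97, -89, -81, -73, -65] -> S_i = -97 + 8*i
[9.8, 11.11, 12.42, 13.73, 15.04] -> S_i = 9.80 + 1.31*i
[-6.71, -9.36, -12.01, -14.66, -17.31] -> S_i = -6.71 + -2.65*i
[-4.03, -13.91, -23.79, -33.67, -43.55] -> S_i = -4.03 + -9.88*i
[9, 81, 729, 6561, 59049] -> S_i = 9*9^i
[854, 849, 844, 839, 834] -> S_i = 854 + -5*i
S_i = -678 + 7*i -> [-678, -671, -664, -657, -650]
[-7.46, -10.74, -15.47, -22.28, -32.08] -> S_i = -7.46*1.44^i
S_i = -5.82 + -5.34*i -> [-5.82, -11.16, -16.5, -21.84, -27.18]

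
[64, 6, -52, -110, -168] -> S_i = 64 + -58*i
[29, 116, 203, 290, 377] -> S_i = 29 + 87*i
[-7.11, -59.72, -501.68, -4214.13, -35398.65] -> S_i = -7.11*8.40^i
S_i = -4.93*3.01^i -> [-4.93, -14.84, -44.67, -134.45, -404.68]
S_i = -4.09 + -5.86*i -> [-4.09, -9.95, -15.81, -21.67, -27.53]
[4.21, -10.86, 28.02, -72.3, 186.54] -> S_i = 4.21*(-2.58)^i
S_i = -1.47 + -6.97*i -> [-1.47, -8.44, -15.41, -22.38, -29.35]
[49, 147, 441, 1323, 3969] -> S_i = 49*3^i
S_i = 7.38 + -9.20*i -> [7.38, -1.82, -11.02, -20.22, -29.42]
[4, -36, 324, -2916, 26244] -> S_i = 4*-9^i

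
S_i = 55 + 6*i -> [55, 61, 67, 73, 79]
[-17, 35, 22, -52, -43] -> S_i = Random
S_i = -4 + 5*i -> [-4, 1, 6, 11, 16]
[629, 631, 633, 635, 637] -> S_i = 629 + 2*i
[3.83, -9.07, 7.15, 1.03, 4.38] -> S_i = Random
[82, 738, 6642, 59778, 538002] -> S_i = 82*9^i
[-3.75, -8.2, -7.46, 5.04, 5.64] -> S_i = Random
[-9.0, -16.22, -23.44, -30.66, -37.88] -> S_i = -9.00 + -7.22*i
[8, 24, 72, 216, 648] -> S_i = 8*3^i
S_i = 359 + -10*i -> [359, 349, 339, 329, 319]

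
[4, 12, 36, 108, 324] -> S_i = 4*3^i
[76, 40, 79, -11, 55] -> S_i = Random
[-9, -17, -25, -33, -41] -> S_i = -9 + -8*i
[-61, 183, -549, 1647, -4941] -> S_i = -61*-3^i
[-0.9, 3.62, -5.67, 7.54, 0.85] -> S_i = Random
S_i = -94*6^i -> [-94, -564, -3384, -20304, -121824]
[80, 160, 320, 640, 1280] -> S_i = 80*2^i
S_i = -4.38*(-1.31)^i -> [-4.38, 5.74, -7.52, 9.85, -12.9]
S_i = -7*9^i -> [-7, -63, -567, -5103, -45927]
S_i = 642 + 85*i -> [642, 727, 812, 897, 982]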